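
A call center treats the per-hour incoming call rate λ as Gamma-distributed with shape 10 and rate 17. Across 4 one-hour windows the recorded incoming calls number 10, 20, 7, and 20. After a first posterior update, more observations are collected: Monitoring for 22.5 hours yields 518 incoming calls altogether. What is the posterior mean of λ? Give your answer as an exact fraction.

Total count: 10 + 20 + 7 + 20 = 57.
Total exposure: 4 hours.
After the first batch: Gamma(10 + 57, 17 + 4) = Gamma(67, 21).
Total count 518 over total exposure 22.5 hours.
After the second batch: Gamma(67 + 518, 21 + 22.5) = Gamma(585, 87/2).
Posterior mean = α'/β' = 585/(87/2) = 390/29.

390/29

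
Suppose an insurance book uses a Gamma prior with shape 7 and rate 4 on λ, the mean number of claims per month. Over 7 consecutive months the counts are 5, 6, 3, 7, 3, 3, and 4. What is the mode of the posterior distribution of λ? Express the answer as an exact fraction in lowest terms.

Total count: 5 + 6 + 3 + 7 + 3 + 3 + 4 = 31.
Total exposure: 7 months.
Gamma(α, β) with Poisson data over total exposure Σt gives posterior Gamma(α+Σx, β+Σt) = Gamma(38, 11).
Posterior mode = (α'−1)/β' = 37/11.

37/11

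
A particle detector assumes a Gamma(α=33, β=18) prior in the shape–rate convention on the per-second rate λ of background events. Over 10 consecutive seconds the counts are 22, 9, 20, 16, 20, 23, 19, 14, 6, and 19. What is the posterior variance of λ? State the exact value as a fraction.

Total count: 22 + 9 + 20 + 16 + 20 + 23 + 19 + 14 + 6 + 19 = 168.
Total exposure: 10 seconds.
Conjugate update: add total count to the shape and total exposure to the rate, giving Gamma(201, 28).
Posterior variance = α'/β'² = 201/784.

201/784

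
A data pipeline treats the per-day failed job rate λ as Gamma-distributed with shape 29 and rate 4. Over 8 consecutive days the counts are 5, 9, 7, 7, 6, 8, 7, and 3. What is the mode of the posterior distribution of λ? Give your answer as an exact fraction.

Total count: 5 + 9 + 7 + 7 + 6 + 8 + 7 + 3 = 52.
Total exposure: 8 days.
The Gamma prior is conjugate for the Poisson rate, so λ | data ~ Gamma(29+52, 4+8) = Gamma(81, 12).
Posterior mode = (α'−1)/β' = 80/12 = 20/3.

20/3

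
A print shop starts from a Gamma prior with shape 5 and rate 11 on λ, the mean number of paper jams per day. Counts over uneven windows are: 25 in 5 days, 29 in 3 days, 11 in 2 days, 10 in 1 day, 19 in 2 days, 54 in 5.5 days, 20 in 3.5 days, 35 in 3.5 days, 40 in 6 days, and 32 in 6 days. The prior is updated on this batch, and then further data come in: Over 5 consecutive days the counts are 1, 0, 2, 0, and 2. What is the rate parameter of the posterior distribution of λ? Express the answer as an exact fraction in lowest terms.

Total count: 25 + 29 + 11 + 10 + 19 + 54 + 20 + 35 + 40 + 32 = 275.
Total exposure: 5 + 3 + 2 + 1 + 2 + 5.5 + 3.5 + 3.5 + 6 + 6 = 37.5 days.
After the first batch: Gamma(5 + 275, 11 + 37.5) = Gamma(280, 97/2).
Total count: 1 + 0 + 2 + 0 + 2 = 5.
Total exposure: 5 days.
After the second batch: Gamma(280 + 5, 97/2 + 5) = Gamma(285, 107/2).

107/2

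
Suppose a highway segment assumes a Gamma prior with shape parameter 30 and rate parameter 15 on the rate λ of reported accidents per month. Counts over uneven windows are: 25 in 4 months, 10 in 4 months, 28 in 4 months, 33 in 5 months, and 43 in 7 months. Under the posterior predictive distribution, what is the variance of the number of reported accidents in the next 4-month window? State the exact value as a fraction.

172/9

Total count: 25 + 10 + 28 + 33 + 43 = 139.
Total exposure: 4 + 4 + 4 + 5 + 7 = 24 months.
The Gamma prior is conjugate for the Poisson rate, so λ | data ~ Gamma(30+139, 15+24) = Gamma(169, 39).
The posterior predictive for a window of length T is Negative Binomial with variance T·α'·(β'+T)/β'² = 4·169·43/1521 = 172/9.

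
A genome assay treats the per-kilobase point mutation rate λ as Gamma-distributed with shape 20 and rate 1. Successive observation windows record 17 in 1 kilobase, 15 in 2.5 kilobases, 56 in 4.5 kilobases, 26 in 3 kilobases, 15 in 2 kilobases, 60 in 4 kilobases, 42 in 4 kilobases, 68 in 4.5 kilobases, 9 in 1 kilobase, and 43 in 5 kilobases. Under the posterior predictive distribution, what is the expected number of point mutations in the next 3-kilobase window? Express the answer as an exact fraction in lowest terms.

Total count: 17 + 15 + 56 + 26 + 15 + 60 + 42 + 68 + 9 + 43 = 351.
Total exposure: 1 + 2.5 + 4.5 + 3 + 2 + 4 + 4 + 4.5 + 1 + 5 = 31.5 kilobases.
Gamma(α, β) with Poisson data over total exposure Σt gives posterior Gamma(α+Σx, β+Σt) = Gamma(371, 65/2).
Predictive mean over a 3-kilobase window = T·E[λ|data] = 3·371/(65/2) = 2226/65.

2226/65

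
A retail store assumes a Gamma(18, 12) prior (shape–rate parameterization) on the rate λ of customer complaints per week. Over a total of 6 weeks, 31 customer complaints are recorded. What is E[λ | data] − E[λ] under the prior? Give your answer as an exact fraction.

Total count 31 over total exposure 6 weeks.
By Gamma–Poisson conjugacy, the posterior is Gamma(α + Σx, β + Σt) = Gamma(18 + 31, 12 + 6) = Gamma(49, 18).
Posterior mean = 49/18 = 49/18; prior mean = 18/12 = 3/2. Difference = 49/18 − 3/2 = 11/9.

11/9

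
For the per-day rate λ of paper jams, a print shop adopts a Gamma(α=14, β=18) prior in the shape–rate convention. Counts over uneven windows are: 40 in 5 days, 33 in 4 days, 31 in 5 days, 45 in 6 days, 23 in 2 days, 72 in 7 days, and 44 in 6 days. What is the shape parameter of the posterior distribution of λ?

302

Total count: 40 + 33 + 31 + 45 + 23 + 72 + 44 = 288.
Total exposure: 5 + 4 + 5 + 6 + 2 + 7 + 6 = 35 days.
The Gamma prior is conjugate for the Poisson rate, so λ | data ~ Gamma(14+288, 18+35) = Gamma(302, 53).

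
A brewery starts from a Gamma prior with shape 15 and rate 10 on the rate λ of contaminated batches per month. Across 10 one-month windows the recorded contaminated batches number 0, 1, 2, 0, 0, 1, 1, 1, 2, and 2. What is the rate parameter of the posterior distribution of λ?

Total count: 0 + 1 + 2 + 0 + 0 + 1 + 1 + 1 + 2 + 2 = 10.
Total exposure: 10 months.
Conjugate update: add total count to the shape and total exposure to the rate, giving Gamma(25, 20).

20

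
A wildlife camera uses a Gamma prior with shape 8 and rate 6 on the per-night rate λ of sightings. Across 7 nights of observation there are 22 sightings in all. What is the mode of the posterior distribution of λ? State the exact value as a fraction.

29/13

Total count 22 over total exposure 7 nights.
Conjugate update: add total count to the shape and total exposure to the rate, giving Gamma(30, 13).
Posterior mode = (α'−1)/β' = 29/13.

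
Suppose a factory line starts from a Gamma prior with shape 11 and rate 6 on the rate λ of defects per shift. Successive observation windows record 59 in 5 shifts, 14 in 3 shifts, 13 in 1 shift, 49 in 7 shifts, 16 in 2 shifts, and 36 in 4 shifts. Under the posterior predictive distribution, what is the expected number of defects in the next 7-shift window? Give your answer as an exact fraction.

99/2

Total count: 59 + 14 + 13 + 49 + 16 + 36 = 187.
Total exposure: 5 + 3 + 1 + 7 + 2 + 4 = 22 shifts.
Posterior: α' = 11 + 187 = 198, β' = 6 + 22 = 28.
Predictive mean over a 7-shift window = T·E[λ|data] = 7·198/28 = 99/2.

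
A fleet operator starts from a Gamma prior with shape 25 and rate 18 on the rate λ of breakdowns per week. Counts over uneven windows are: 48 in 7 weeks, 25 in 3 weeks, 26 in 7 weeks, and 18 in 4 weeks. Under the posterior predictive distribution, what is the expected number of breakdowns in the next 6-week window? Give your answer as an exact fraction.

Total count: 48 + 25 + 26 + 18 = 117.
Total exposure: 7 + 3 + 7 + 4 = 21 weeks.
Conjugate update: add total count to the shape and total exposure to the rate, giving Gamma(142, 39).
Predictive mean over a 6-week window = T·E[λ|data] = 6·142/39 = 284/13.

284/13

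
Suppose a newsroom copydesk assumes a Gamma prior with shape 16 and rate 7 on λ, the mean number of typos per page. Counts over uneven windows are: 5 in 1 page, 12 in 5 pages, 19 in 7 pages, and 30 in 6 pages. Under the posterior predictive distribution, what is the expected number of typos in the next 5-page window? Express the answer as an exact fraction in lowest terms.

Total count: 5 + 12 + 19 + 30 = 66.
Total exposure: 1 + 5 + 7 + 6 = 19 pages.
Conjugate update: add total count to the shape and total exposure to the rate, giving Gamma(82, 26).
Predictive mean over a 5-page window = T·E[λ|data] = 5·82/26 = 205/13.

205/13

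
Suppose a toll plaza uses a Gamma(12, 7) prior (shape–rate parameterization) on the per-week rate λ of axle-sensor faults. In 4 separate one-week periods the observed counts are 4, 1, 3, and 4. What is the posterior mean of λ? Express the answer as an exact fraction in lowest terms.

Total count: 4 + 1 + 3 + 4 = 12.
Total exposure: 4 weeks.
Conjugate update: add total count to the shape and total exposure to the rate, giving Gamma(24, 11).
Posterior mean = α'/β' = 24/11.

24/11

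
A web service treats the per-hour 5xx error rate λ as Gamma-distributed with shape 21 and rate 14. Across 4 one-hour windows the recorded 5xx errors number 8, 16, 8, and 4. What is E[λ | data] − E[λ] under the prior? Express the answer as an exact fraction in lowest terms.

5/3

Total count: 8 + 16 + 8 + 4 = 36.
Total exposure: 4 hours.
Posterior: α' = 21 + 36 = 57, β' = 14 + 4 = 18.
Posterior mean = 57/18 = 19/6; prior mean = 21/14 = 3/2. Difference = 19/6 − 3/2 = 5/3.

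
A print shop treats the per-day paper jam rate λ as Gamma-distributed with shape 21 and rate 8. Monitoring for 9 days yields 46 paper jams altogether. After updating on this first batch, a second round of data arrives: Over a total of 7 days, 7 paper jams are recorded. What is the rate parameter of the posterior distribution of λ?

24

Total count 46 over total exposure 9 days.
After the first batch: Gamma(21 + 46, 8 + 9) = Gamma(67, 17).
Total count 7 over total exposure 7 days.
After the second batch: Gamma(67 + 7, 17 + 7) = Gamma(74, 24).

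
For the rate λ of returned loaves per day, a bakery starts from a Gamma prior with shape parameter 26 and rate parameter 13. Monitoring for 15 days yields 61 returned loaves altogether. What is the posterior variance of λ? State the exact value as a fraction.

87/784

Total count 61 over total exposure 15 days.
Posterior: α' = 26 + 61 = 87, β' = 13 + 15 = 28.
Posterior variance = α'/β'² = 87/784.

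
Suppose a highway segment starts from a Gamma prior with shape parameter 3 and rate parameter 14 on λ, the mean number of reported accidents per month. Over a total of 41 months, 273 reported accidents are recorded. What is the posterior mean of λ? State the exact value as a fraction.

276/55

Total count 273 over total exposure 41 months.
Posterior: α' = 3 + 273 = 276, β' = 14 + 41 = 55.
Posterior mean = α'/β' = 276/55.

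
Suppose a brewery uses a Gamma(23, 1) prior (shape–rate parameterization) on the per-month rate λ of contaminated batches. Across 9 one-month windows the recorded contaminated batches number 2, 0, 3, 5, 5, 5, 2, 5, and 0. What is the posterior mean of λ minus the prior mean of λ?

Total count: 2 + 0 + 3 + 5 + 5 + 5 + 2 + 5 + 0 = 27.
Total exposure: 9 months.
Conjugate update: add total count to the shape and total exposure to the rate, giving Gamma(50, 10).
Posterior mean = 50/10 = 5; prior mean = 23/1 = 23. Difference = 5 − 23 = -18.

-18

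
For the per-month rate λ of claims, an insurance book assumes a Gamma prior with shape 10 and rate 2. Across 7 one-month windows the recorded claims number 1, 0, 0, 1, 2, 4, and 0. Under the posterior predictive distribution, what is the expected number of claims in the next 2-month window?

4

Total count: 1 + 0 + 0 + 1 + 2 + 4 + 0 = 8.
Total exposure: 7 months.
Gamma(α, β) with Poisson data over total exposure Σt gives posterior Gamma(α+Σx, β+Σt) = Gamma(18, 9).
Predictive mean over a 2-month window = T·E[λ|data] = 2·18/9 = 4.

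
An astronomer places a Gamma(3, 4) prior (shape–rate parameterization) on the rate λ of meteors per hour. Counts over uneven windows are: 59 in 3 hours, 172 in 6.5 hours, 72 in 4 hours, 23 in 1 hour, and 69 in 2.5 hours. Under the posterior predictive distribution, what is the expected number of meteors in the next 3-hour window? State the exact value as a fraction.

398/7

Total count: 59 + 172 + 72 + 23 + 69 = 395.
Total exposure: 3 + 6.5 + 4 + 1 + 2.5 = 17 hours.
Gamma(α, β) with Poisson data over total exposure Σt gives posterior Gamma(α+Σx, β+Σt) = Gamma(398, 21).
Predictive mean over a 3-hour window = T·E[λ|data] = 3·398/21 = 398/7.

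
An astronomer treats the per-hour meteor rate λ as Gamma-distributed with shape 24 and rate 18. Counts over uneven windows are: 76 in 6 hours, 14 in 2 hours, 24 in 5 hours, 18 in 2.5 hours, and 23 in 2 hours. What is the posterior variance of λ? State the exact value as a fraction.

716/5041

Total count: 76 + 14 + 24 + 18 + 23 = 155.
Total exposure: 6 + 2 + 5 + 2.5 + 2 = 17.5 hours.
Posterior: α' = 24 + 155 = 179, β' = 18 + 17.5 = 71/2.
Posterior variance = α'/β'² = 179/(5041/4) = 716/5041.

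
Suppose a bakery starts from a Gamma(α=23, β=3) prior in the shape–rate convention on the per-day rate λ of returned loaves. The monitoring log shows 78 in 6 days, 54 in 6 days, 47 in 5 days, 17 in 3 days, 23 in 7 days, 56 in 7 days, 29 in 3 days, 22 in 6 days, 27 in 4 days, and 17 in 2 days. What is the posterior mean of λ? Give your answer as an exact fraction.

393/52

Total count: 78 + 54 + 47 + 17 + 23 + 56 + 29 + 22 + 27 + 17 = 370.
Total exposure: 6 + 6 + 5 + 3 + 7 + 7 + 3 + 6 + 4 + 2 = 49 days.
Posterior: α' = 23 + 370 = 393, β' = 3 + 49 = 52.
Posterior mean = α'/β' = 393/52.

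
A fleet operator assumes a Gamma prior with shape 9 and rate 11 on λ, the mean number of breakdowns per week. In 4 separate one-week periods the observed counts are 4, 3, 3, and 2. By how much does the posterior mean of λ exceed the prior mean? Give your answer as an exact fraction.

Total count: 4 + 3 + 3 + 2 = 12.
Total exposure: 4 weeks.
Posterior: α' = 9 + 12 = 21, β' = 11 + 4 = 15.
Posterior mean = 21/15 = 7/5; prior mean = 9/11 = 9/11. Difference = 7/5 − 9/11 = 32/55.

32/55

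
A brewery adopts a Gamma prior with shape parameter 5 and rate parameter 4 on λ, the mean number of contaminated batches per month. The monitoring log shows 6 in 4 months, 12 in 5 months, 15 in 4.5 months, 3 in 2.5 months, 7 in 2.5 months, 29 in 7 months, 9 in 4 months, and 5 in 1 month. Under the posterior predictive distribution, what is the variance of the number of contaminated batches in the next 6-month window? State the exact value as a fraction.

Total count: 6 + 12 + 15 + 3 + 7 + 29 + 9 + 5 = 86.
Total exposure: 4 + 5 + 4.5 + 2.5 + 2.5 + 7 + 4 + 1 = 30.5 months.
Posterior: α' = 5 + 86 = 91, β' = 4 + 30.5 = 69/2.
The posterior predictive for a window of length T is Negative Binomial with variance T·α'·(β'+T)/β'² = 6·91·(81/2)/(4761/4) = 9828/529.

9828/529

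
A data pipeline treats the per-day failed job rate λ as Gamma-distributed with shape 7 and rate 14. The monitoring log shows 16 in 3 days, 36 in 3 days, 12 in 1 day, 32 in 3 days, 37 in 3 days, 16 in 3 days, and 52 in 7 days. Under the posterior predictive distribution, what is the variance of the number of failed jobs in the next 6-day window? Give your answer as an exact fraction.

Total count: 16 + 36 + 12 + 32 + 37 + 16 + 52 = 201.
Total exposure: 3 + 3 + 1 + 3 + 3 + 3 + 7 = 23 days.
The Gamma prior is conjugate for the Poisson rate, so λ | data ~ Gamma(7+201, 14+23) = Gamma(208, 37).
The posterior predictive for a window of length T is Negative Binomial with variance T·α'·(β'+T)/β'² = 6·208·43/1369 = 53664/1369.

53664/1369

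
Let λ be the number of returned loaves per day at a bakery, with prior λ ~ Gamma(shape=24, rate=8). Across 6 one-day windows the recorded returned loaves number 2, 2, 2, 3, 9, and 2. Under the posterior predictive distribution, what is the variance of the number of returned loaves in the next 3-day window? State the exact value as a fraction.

561/49

Total count: 2 + 2 + 2 + 3 + 9 + 2 = 20.
Total exposure: 6 days.
By Gamma–Poisson conjugacy, the posterior is Gamma(α + Σx, β + Σt) = Gamma(24 + 20, 8 + 6) = Gamma(44, 14).
The posterior predictive for a window of length T is Negative Binomial with variance T·α'·(β'+T)/β'² = 3·44·17/196 = 561/49.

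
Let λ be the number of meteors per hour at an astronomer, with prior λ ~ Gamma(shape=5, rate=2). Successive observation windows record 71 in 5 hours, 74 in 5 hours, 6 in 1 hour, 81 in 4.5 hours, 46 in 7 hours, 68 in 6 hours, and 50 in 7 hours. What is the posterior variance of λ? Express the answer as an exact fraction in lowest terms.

Total count: 71 + 74 + 6 + 81 + 46 + 68 + 50 = 396.
Total exposure: 5 + 5 + 1 + 4.5 + 7 + 6 + 7 = 35.5 hours.
By Gamma–Poisson conjugacy, the posterior is Gamma(α + Σx, β + Σt) = Gamma(5 + 396, 2 + 35.5) = Gamma(401, 75/2).
Posterior variance = α'/β'² = 401/(5625/4) = 1604/5625.

1604/5625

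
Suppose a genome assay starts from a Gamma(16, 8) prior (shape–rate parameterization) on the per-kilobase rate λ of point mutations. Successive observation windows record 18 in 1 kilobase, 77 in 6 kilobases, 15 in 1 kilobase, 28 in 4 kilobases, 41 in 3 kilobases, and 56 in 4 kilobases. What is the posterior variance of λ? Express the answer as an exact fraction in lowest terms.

Total count: 18 + 77 + 15 + 28 + 41 + 56 = 235.
Total exposure: 1 + 6 + 1 + 4 + 3 + 4 = 19 kilobases.
Conjugate update: add total count to the shape and total exposure to the rate, giving Gamma(251, 27).
Posterior variance = α'/β'² = 251/729.

251/729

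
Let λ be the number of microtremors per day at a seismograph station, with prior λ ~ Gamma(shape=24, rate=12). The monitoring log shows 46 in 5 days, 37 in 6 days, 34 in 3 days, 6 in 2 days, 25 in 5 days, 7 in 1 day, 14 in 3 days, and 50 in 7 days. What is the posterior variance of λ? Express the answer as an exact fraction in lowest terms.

Total count: 46 + 37 + 34 + 6 + 25 + 7 + 14 + 50 = 219.
Total exposure: 5 + 6 + 3 + 2 + 5 + 1 + 3 + 7 = 32 days.
Conjugate update: add total count to the shape and total exposure to the rate, giving Gamma(243, 44).
Posterior variance = α'/β'² = 243/1936.

243/1936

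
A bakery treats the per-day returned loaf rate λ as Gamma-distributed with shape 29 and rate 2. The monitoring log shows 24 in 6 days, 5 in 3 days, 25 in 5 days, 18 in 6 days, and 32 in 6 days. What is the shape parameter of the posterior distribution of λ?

133

Total count: 24 + 5 + 25 + 18 + 32 = 104.
Total exposure: 6 + 3 + 5 + 6 + 6 = 26 days.
By Gamma–Poisson conjugacy, the posterior is Gamma(α + Σx, β + Σt) = Gamma(29 + 104, 2 + 26) = Gamma(133, 28).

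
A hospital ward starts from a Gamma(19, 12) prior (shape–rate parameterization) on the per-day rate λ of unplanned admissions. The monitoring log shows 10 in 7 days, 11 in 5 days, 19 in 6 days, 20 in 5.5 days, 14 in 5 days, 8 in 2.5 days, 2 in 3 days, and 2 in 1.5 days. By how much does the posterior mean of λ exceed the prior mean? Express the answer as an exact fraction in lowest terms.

Total count: 10 + 11 + 19 + 20 + 14 + 8 + 2 + 2 = 86.
Total exposure: 7 + 5 + 6 + 5.5 + 5 + 2.5 + 3 + 1.5 = 35.5 days.
Conjugate update: add total count to the shape and total exposure to the rate, giving Gamma(105, 95/2).
Posterior mean = 105/(95/2) = 42/19; prior mean = 19/12 = 19/12. Difference = 42/19 − 19/12 = 143/228.

143/228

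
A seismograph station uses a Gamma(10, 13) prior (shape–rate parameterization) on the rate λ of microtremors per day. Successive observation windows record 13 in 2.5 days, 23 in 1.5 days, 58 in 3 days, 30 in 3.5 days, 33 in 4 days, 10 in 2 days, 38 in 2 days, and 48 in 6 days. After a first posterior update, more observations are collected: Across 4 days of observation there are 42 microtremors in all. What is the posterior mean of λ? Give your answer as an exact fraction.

610/83

Total count: 13 + 23 + 58 + 30 + 33 + 10 + 38 + 48 = 253.
Total exposure: 2.5 + 1.5 + 3 + 3.5 + 4 + 2 + 2 + 6 = 24.5 days.
After the first batch: Gamma(10 + 253, 13 + 24.5) = Gamma(263, 75/2).
Total count 42 over total exposure 4 days.
After the second batch: Gamma(263 + 42, 75/2 + 4) = Gamma(305, 83/2).
Posterior mean = α'/β' = 305/(83/2) = 610/83.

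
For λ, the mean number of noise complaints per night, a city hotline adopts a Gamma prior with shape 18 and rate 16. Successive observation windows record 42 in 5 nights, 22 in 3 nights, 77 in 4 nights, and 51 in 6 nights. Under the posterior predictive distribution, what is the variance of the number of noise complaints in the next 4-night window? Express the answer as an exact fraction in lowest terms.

7980/289

Total count: 42 + 22 + 77 + 51 = 192.
Total exposure: 5 + 3 + 4 + 6 = 18 nights.
Posterior: α' = 18 + 192 = 210, β' = 16 + 18 = 34.
The posterior predictive for a window of length T is Negative Binomial with variance T·α'·(β'+T)/β'² = 4·210·38/1156 = 7980/289.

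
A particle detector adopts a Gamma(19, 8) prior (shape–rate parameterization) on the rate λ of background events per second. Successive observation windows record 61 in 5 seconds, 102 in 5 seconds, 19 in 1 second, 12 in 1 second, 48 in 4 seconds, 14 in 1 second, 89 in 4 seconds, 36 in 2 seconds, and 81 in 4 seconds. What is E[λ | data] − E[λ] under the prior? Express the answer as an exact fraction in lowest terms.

Total count: 61 + 102 + 19 + 12 + 48 + 14 + 89 + 36 + 81 = 462.
Total exposure: 5 + 5 + 1 + 1 + 4 + 1 + 4 + 2 + 4 = 27 seconds.
Gamma(α, β) with Poisson data over total exposure Σt gives posterior Gamma(α+Σx, β+Σt) = Gamma(481, 35).
Posterior mean = 481/35 = 481/35; prior mean = 19/8 = 19/8. Difference = 481/35 − 19/8 = 3183/280.

3183/280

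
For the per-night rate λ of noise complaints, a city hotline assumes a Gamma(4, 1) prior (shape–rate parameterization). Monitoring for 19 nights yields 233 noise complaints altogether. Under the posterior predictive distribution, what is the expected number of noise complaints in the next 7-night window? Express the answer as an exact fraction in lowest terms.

1659/20

Total count 233 over total exposure 19 nights.
By Gamma–Poisson conjugacy, the posterior is Gamma(α + Σx, β + Σt) = Gamma(4 + 233, 1 + 19) = Gamma(237, 20).
Predictive mean over a 7-night window = T·E[λ|data] = 7·237/20 = 1659/20.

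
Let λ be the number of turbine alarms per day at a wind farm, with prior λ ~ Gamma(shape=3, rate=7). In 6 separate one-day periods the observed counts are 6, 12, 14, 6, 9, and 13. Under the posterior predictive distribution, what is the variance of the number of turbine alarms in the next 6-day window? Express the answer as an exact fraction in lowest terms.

7182/169

Total count: 6 + 12 + 14 + 6 + 9 + 13 = 60.
Total exposure: 6 days.
By Gamma–Poisson conjugacy, the posterior is Gamma(α + Σx, β + Σt) = Gamma(3 + 60, 7 + 6) = Gamma(63, 13).
The posterior predictive for a window of length T is Negative Binomial with variance T·α'·(β'+T)/β'² = 6·63·19/169 = 7182/169.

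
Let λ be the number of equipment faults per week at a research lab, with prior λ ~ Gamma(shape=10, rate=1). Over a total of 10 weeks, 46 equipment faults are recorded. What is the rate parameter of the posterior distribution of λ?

Total count 46 over total exposure 10 weeks.
Gamma(α, β) with Poisson data over total exposure Σt gives posterior Gamma(α+Σx, β+Σt) = Gamma(56, 11).

11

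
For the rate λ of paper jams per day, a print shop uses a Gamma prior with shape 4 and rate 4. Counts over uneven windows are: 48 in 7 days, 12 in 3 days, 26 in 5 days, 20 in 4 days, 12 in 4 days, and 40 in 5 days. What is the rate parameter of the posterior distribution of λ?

32

Total count: 48 + 12 + 26 + 20 + 12 + 40 = 158.
Total exposure: 7 + 3 + 5 + 4 + 4 + 5 = 28 days.
Conjugate update: add total count to the shape and total exposure to the rate, giving Gamma(162, 32).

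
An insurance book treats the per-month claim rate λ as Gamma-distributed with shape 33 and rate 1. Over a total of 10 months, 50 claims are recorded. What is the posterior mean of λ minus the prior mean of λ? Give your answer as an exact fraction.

Total count 50 over total exposure 10 months.
By Gamma–Poisson conjugacy, the posterior is Gamma(α + Σx, β + Σt) = Gamma(33 + 50, 1 + 10) = Gamma(83, 11).
Posterior mean = 83/11 = 83/11; prior mean = 33/1 = 33. Difference = 83/11 − 33 = -280/11.

-280/11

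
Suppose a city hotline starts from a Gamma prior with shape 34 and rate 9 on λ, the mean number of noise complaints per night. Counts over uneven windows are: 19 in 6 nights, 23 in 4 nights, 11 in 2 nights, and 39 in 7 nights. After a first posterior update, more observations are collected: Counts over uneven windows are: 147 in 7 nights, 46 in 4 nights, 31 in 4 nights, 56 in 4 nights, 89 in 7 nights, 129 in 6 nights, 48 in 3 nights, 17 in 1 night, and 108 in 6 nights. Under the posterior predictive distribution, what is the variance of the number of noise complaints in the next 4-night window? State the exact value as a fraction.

58978/1225

Total count: 19 + 23 + 11 + 39 = 92.
Total exposure: 6 + 4 + 2 + 7 = 19 nights.
After the first batch: Gamma(34 + 92, 9 + 19) = Gamma(126, 28).
Total count: 147 + 46 + 31 + 56 + 89 + 129 + 48 + 17 + 108 = 671.
Total exposure: 7 + 4 + 4 + 4 + 7 + 6 + 3 + 1 + 6 = 42 nights.
After the second batch: Gamma(126 + 671, 28 + 42) = Gamma(797, 70).
The posterior predictive for a window of length T is Negative Binomial with variance T·α'·(β'+T)/β'² = 4·797·74/4900 = 58978/1225.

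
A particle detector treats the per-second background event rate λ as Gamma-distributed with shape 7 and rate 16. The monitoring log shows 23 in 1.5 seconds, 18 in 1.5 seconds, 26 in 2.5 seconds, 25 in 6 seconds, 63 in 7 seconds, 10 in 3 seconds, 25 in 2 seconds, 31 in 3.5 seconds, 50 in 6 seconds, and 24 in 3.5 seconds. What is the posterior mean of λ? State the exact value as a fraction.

Total count: 23 + 18 + 26 + 25 + 63 + 10 + 25 + 31 + 50 + 24 = 295.
Total exposure: 1.5 + 1.5 + 2.5 + 6 + 7 + 3 + 2 + 3.5 + 6 + 3.5 = 36.5 seconds.
Gamma(α, β) with Poisson data over total exposure Σt gives posterior Gamma(α+Σx, β+Σt) = Gamma(302, 105/2).
Posterior mean = α'/β' = 302/(105/2) = 604/105.

604/105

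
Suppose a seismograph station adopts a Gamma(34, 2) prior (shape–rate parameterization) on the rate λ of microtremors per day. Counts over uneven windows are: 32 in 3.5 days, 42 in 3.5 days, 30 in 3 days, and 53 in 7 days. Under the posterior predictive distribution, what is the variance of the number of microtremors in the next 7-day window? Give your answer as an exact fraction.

34762/361

Total count: 32 + 42 + 30 + 53 = 157.
Total exposure: 3.5 + 3.5 + 3 + 7 = 17 days.
Posterior: α' = 34 + 157 = 191, β' = 2 + 17 = 19.
The posterior predictive for a window of length T is Negative Binomial with variance T·α'·(β'+T)/β'² = 7·191·26/361 = 34762/361.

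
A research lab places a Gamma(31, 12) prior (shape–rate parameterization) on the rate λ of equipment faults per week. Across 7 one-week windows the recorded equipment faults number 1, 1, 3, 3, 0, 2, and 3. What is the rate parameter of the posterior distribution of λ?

Total count: 1 + 1 + 3 + 3 + 0 + 2 + 3 = 13.
Total exposure: 7 weeks.
Gamma(α, β) with Poisson data over total exposure Σt gives posterior Gamma(α+Σx, β+Σt) = Gamma(44, 19).

19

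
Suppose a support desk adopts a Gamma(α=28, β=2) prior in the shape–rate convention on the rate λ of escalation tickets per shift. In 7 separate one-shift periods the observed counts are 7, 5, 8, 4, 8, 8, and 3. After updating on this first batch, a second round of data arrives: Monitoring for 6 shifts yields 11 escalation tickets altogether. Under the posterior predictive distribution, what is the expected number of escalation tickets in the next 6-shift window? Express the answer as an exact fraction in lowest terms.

164/5

Total count: 7 + 5 + 8 + 4 + 8 + 8 + 3 = 43.
Total exposure: 7 shifts.
After the first batch: Gamma(28 + 43, 2 + 7) = Gamma(71, 9).
Total count 11 over total exposure 6 shifts.
After the second batch: Gamma(71 + 11, 9 + 6) = Gamma(82, 15).
Predictive mean over a 6-shift window = T·E[λ|data] = 6·82/15 = 164/5.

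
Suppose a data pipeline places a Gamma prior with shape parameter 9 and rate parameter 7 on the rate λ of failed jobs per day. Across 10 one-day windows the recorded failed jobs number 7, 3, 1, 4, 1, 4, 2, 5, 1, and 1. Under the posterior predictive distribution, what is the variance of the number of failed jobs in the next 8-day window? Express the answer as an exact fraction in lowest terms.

7600/289

Total count: 7 + 3 + 1 + 4 + 1 + 4 + 2 + 5 + 1 + 1 = 29.
Total exposure: 10 days.
Conjugate update: add total count to the shape and total exposure to the rate, giving Gamma(38, 17).
The posterior predictive for a window of length T is Negative Binomial with variance T·α'·(β'+T)/β'² = 8·38·25/289 = 7600/289.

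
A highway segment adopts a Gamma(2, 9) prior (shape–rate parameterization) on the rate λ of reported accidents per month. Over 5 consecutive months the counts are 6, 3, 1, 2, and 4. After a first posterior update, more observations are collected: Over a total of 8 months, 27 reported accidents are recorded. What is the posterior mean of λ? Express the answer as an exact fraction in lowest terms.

45/22

Total count: 6 + 3 + 1 + 2 + 4 = 16.
Total exposure: 5 months.
After the first batch: Gamma(2 + 16, 9 + 5) = Gamma(18, 14).
Total count 27 over total exposure 8 months.
After the second batch: Gamma(18 + 27, 14 + 8) = Gamma(45, 22).
Posterior mean = α'/β' = 45/22.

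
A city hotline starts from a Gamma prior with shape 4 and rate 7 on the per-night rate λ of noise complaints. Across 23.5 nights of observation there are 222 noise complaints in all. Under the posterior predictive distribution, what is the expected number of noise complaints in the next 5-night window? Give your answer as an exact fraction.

Total count 222 over total exposure 23.5 nights.
Posterior: α' = 4 + 222 = 226, β' = 7 + 23.5 = 61/2.
Predictive mean over a 5-night window = T·E[λ|data] = 5·226/(61/2) = 2260/61.

2260/61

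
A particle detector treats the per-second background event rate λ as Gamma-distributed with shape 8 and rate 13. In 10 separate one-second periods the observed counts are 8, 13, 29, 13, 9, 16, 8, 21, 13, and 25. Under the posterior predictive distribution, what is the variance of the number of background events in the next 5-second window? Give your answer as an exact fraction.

22820/529

Total count: 8 + 13 + 29 + 13 + 9 + 16 + 8 + 21 + 13 + 25 = 155.
Total exposure: 10 seconds.
Conjugate update: add total count to the shape and total exposure to the rate, giving Gamma(163, 23).
The posterior predictive for a window of length T is Negative Binomial with variance T·α'·(β'+T)/β'² = 5·163·28/529 = 22820/529.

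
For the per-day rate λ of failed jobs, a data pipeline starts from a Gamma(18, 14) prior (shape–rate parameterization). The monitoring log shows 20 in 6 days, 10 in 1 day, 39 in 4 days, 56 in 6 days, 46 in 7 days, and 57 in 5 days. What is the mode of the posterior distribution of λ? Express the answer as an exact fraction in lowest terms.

245/43

Total count: 20 + 10 + 39 + 56 + 46 + 57 = 228.
Total exposure: 6 + 1 + 4 + 6 + 7 + 5 = 29 days.
By Gamma–Poisson conjugacy, the posterior is Gamma(α + Σx, β + Σt) = Gamma(18 + 228, 14 + 29) = Gamma(246, 43).
Posterior mode = (α'−1)/β' = 245/43.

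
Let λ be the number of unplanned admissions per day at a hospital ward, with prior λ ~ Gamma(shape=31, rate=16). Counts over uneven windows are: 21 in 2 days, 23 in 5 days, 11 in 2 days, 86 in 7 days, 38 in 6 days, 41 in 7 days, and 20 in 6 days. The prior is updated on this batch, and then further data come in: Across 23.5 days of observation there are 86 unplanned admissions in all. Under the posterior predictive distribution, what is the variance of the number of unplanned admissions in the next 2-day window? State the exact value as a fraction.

218484/22201

Total count: 21 + 23 + 11 + 86 + 38 + 41 + 20 = 240.
Total exposure: 2 + 5 + 2 + 7 + 6 + 7 + 6 = 35 days.
After the first batch: Gamma(31 + 240, 16 + 35) = Gamma(271, 51).
Total count 86 over total exposure 23.5 days.
After the second batch: Gamma(271 + 86, 51 + 23.5) = Gamma(357, 149/2).
The posterior predictive for a window of length T is Negative Binomial with variance T·α'·(β'+T)/β'² = 2·357·(153/2)/(22201/4) = 218484/22201.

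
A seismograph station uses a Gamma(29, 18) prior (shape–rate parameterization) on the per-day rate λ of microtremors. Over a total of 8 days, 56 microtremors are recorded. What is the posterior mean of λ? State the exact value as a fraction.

Total count 56 over total exposure 8 days.
Conjugate update: add total count to the shape and total exposure to the rate, giving Gamma(85, 26).
Posterior mean = α'/β' = 85/26.

85/26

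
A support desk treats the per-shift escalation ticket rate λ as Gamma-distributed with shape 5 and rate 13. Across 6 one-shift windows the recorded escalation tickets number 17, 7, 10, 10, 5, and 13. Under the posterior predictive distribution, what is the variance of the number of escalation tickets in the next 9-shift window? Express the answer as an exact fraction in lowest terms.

Total count: 17 + 7 + 10 + 10 + 5 + 13 = 62.
Total exposure: 6 shifts.
By Gamma–Poisson conjugacy, the posterior is Gamma(α + Σx, β + Σt) = Gamma(5 + 62, 13 + 6) = Gamma(67, 19).
The posterior predictive for a window of length T is Negative Binomial with variance T·α'·(β'+T)/β'² = 9·67·28/361 = 16884/361.

16884/361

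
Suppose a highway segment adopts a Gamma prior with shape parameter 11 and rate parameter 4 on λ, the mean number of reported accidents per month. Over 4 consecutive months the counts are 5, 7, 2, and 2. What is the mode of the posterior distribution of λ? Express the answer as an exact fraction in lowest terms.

13/4

Total count: 5 + 7 + 2 + 2 = 16.
Total exposure: 4 months.
Posterior: α' = 11 + 16 = 27, β' = 4 + 4 = 8.
Posterior mode = (α'−1)/β' = 26/8 = 13/4.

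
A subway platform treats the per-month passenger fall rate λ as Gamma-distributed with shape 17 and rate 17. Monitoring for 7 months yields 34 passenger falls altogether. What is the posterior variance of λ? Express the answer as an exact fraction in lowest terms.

17/192

Total count 34 over total exposure 7 months.
The Gamma prior is conjugate for the Poisson rate, so λ | data ~ Gamma(17+34, 17+7) = Gamma(51, 24).
Posterior variance = α'/β'² = 51/576 = 17/192.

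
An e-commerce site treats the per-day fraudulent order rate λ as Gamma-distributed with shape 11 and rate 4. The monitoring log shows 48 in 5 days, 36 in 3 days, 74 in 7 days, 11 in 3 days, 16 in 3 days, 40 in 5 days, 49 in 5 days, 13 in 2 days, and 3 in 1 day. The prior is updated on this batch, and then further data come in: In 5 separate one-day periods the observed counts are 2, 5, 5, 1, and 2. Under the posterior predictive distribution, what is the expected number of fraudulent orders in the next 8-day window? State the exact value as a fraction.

Total count: 48 + 36 + 74 + 11 + 16 + 40 + 49 + 13 + 3 = 290.
Total exposure: 5 + 3 + 7 + 3 + 3 + 5 + 5 + 2 + 1 = 34 days.
After the first batch: Gamma(11 + 290, 4 + 34) = Gamma(301, 38).
Total count: 2 + 5 + 5 + 1 + 2 = 15.
Total exposure: 5 days.
After the second batch: Gamma(301 + 15, 38 + 5) = Gamma(316, 43).
Predictive mean over an 8-day window = T·E[λ|data] = 8·316/43 = 2528/43.

2528/43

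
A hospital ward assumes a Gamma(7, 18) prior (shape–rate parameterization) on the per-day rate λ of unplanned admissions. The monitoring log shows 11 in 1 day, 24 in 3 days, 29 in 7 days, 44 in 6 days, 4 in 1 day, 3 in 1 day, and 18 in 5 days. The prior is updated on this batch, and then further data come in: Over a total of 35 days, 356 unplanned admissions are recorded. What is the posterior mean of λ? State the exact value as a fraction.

Total count: 11 + 24 + 29 + 44 + 4 + 3 + 18 = 133.
Total exposure: 1 + 3 + 7 + 6 + 1 + 1 + 5 = 24 days.
After the first batch: Gamma(7 + 133, 18 + 24) = Gamma(140, 42).
Total count 356 over total exposure 35 days.
After the second batch: Gamma(140 + 356, 42 + 35) = Gamma(496, 77).
Posterior mean = α'/β' = 496/77.

496/77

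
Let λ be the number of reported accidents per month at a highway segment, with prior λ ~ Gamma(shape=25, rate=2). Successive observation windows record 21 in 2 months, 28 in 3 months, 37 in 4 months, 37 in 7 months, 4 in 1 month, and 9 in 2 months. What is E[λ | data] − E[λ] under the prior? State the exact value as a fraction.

Total count: 21 + 28 + 37 + 37 + 4 + 9 = 136.
Total exposure: 2 + 3 + 4 + 7 + 1 + 2 = 19 months.
By Gamma–Poisson conjugacy, the posterior is Gamma(α + Σx, β + Σt) = Gamma(25 + 136, 2 + 19) = Gamma(161, 21).
Posterior mean = 161/21 = 23/3; prior mean = 25/2 = 25/2. Difference = 23/3 − 25/2 = -29/6.

-29/6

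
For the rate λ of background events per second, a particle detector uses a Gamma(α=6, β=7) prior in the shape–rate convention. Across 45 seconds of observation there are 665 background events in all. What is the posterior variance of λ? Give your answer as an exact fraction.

Total count 665 over total exposure 45 seconds.
Conjugate update: add total count to the shape and total exposure to the rate, giving Gamma(671, 52).
Posterior variance = α'/β'² = 671/2704.

671/2704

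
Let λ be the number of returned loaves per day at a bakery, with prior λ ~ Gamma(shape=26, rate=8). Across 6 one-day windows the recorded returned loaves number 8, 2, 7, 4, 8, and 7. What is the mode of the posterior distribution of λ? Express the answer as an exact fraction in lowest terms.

61/14

Total count: 8 + 2 + 7 + 4 + 8 + 7 = 36.
Total exposure: 6 days.
Conjugate update: add total count to the shape and total exposure to the rate, giving Gamma(62, 14).
Posterior mode = (α'−1)/β' = 61/14.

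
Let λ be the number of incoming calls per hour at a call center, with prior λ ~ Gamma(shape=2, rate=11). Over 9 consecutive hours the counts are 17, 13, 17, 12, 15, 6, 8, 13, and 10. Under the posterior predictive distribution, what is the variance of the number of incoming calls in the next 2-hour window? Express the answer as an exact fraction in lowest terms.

Total count: 17 + 13 + 17 + 12 + 15 + 6 + 8 + 13 + 10 = 111.
Total exposure: 9 hours.
Gamma(α, β) with Poisson data over total exposure Σt gives posterior Gamma(α+Σx, β+Σt) = Gamma(113, 20).
The posterior predictive for a window of length T is Negative Binomial with variance T·α'·(β'+T)/β'² = 2·113·22/400 = 1243/100.

1243/100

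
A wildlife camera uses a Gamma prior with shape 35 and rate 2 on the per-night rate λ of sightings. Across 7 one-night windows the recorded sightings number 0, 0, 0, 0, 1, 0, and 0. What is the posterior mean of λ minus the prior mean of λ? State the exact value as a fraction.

Total count: 0 + 0 + 0 + 0 + 1 + 0 + 0 = 1.
Total exposure: 7 nights.
The Gamma prior is conjugate for the Poisson rate, so λ | data ~ Gamma(35+1, 2+7) = Gamma(36, 9).
Posterior mean = 36/9 = 4; prior mean = 35/2 = 35/2. Difference = 4 − 35/2 = -27/2.

-27/2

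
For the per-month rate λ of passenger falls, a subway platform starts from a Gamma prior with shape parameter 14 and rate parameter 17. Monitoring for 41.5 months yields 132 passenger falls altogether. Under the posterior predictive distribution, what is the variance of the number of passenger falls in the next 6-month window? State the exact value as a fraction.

25112/1521

Total count 132 over total exposure 41.5 months.
Conjugate update: add total count to the shape and total exposure to the rate, giving Gamma(146, 117/2).
The posterior predictive for a window of length T is Negative Binomial with variance T·α'·(β'+T)/β'² = 6·146·(129/2)/(13689/4) = 25112/1521.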